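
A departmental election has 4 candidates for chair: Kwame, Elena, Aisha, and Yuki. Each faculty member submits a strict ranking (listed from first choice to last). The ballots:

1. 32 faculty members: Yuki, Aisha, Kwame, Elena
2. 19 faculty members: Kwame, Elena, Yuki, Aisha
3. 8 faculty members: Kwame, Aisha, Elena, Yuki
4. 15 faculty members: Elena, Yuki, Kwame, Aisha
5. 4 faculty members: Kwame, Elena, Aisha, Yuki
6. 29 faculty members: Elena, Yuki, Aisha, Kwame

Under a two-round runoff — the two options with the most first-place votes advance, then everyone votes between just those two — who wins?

Round 1 first-place votes: Kwame 31, Elena 44, Aisha 0, Yuki 32.
Elena and Yuki advance.
Runoff: Elena is preferred to Yuki by 75 voters; Yuki by 32.
Elena wins the runoff.

Elena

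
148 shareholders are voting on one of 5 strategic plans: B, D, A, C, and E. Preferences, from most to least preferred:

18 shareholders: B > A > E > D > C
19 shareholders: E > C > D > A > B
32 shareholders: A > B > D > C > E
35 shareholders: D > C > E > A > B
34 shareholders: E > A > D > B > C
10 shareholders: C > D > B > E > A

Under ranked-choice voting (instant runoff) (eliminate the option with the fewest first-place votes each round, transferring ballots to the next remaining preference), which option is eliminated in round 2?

Round 1: B 18, D 35, A 32, C 10, E 53. Eliminate C.
Round 2: B 18, D 45, A 32, E 53. Eliminate B.

B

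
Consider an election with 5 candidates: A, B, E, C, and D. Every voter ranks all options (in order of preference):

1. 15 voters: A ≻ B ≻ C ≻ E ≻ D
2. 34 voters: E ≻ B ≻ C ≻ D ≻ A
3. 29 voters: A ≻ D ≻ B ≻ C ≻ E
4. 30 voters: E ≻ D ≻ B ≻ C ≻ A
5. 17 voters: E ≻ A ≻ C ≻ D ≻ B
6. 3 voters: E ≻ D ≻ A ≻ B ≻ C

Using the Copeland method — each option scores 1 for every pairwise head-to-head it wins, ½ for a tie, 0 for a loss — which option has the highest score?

E

A: ties B and C; loses to E and D → score 1.
B: beats C; ties A; loses to E and D → score 1.5.
E: beats A, B, C, and D → score 4.
C: beats D; ties A; loses to B and E → score 1.5.
D: beats A and B; loses to E and C → score 2.
E has the best pairwise record.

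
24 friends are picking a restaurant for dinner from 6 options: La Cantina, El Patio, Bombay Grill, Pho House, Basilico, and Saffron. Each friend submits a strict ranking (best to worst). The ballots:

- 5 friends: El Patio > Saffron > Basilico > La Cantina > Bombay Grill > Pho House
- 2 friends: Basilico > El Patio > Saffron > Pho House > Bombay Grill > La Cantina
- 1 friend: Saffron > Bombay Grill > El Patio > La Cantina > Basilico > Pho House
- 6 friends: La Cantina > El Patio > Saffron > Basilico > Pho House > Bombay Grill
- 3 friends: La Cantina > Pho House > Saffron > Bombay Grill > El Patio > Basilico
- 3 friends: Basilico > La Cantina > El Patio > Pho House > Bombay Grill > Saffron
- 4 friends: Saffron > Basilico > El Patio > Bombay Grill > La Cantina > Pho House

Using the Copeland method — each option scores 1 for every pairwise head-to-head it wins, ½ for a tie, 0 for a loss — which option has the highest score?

La Cantina: beats Bombay Grill and Pho House; ties El Patio and Saffron; loses to Basilico → score 3.
El Patio: beats Bombay Grill, Pho House, Basilico, and Saffron; ties La Cantina → score 4.5.
Bombay Grill: loses to La Cantina, El Patio, Pho House, Basilico, and Saffron → score 0.
Pho House: beats Bombay Grill; loses to La Cantina, El Patio, Basilico, and Saffron → score 1.
Basilico: beats La Cantina, Bombay Grill, and Pho House; loses to El Patio and Saffron → score 3.
Saffron: beats Bombay Grill, Pho House, and Basilico; ties La Cantina; loses to El Patio → score 3.5.
El Patio has the best pairwise record.

El Patio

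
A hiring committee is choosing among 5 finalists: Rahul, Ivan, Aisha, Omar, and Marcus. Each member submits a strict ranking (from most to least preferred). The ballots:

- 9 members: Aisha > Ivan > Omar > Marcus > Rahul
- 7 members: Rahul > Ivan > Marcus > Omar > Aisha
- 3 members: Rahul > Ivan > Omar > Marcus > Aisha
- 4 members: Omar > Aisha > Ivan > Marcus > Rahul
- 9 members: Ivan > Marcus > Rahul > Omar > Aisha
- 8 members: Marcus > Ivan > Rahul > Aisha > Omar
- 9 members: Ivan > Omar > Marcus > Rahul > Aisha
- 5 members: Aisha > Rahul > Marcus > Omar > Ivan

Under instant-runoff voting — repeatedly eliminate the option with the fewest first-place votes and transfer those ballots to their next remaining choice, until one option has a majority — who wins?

Round 1: Rahul 10, Ivan 18, Aisha 14, Omar 4, Marcus 8. Eliminate Omar.
Round 2: Rahul 10, Ivan 18, Aisha 18, Marcus 8. Eliminate Marcus.
Round 3: Rahul 10, Ivan 26, Aisha 18. Eliminate Rahul.
Round 4: Ivan 36, Aisha 18. Ivan has a majority.

Ivan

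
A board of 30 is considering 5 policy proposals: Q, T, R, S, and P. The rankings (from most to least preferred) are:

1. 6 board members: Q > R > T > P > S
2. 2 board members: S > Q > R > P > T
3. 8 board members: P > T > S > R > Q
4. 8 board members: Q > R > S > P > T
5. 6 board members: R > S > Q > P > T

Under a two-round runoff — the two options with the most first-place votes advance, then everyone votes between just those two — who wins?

Round 1 first-place votes: Q 14, T 0, R 6, S 2, P 8.
Q and P advance.
Runoff: Q is preferred to P by 22 voters; P by 8.
Q wins the runoff.

Q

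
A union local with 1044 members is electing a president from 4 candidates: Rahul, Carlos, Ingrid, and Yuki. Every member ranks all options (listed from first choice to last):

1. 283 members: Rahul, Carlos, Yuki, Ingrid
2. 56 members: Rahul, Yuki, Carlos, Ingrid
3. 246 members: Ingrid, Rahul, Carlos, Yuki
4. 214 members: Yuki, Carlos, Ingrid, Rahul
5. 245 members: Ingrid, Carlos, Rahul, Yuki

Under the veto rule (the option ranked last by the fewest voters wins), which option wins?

Last-place votes: Rahul 214, Carlos 0, Ingrid 339, Yuki 491.
Carlos is ranked last by the fewest voters, so Carlos wins.

Carlos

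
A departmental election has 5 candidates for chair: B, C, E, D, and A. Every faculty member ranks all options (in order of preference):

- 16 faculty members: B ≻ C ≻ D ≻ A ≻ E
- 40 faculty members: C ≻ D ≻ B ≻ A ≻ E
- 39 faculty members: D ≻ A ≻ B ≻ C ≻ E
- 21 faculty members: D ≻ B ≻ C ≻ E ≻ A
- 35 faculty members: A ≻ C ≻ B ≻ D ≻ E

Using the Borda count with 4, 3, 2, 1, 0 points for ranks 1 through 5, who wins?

D

B: 16·4 + 40·2 + 39·2 + 21·3 + 35·2 = 355
C: 16·3 + 40·4 + 39·1 + 21·2 + 35·3 = 394
E: 16·0 + 40·0 + 39·0 + 21·1 + 35·0 = 21
D: 16·2 + 40·3 + 39·4 + 21·4 + 35·1 = 427
A: 16·1 + 40·1 + 39·3 + 21·0 + 35·4 = 313
D has the highest Borda score (427).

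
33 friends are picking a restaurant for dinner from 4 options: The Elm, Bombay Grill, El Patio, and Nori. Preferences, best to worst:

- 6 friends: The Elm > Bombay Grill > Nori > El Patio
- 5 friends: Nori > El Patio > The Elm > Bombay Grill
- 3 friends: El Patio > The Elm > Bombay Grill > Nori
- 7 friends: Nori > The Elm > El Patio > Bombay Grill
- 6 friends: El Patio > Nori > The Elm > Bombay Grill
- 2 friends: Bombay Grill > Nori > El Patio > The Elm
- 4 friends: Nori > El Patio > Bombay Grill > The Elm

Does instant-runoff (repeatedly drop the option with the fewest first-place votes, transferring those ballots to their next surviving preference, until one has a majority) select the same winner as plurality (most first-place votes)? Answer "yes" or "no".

Instant-runoff — R1 The Elm 6, Bombay Grill 2, El Patio 9, Nori 16 (Bombay Grill out); R2 The Elm 6, El Patio 9, Nori 18 (Nori winner). Winner: Nori.
Plurality — first-place votes: The Elm 6, Bombay Grill 2, El Patio 9, Nori 16. Winner: Nori.
The two methods agree.

yes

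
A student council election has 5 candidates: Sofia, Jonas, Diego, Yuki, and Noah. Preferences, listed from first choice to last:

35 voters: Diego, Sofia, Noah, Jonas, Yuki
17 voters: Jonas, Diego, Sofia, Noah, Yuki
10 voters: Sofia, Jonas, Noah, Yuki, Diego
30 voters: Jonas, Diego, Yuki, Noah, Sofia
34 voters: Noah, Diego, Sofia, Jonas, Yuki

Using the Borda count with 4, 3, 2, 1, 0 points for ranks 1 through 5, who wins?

Diego

Sofia: 35·3 + 17·2 + 10·4 + 30·0 + 34·2 = 247
Jonas: 35·1 + 17·4 + 10·3 + 30·4 + 34·1 = 287
Diego: 35·4 + 17·3 + 10·0 + 30·3 + 34·3 = 383
Yuki: 35·0 + 17·0 + 10·1 + 30·2 + 34·0 = 70
Noah: 35·2 + 17·1 + 10·2 + 30·1 + 34·4 = 273
Diego has the highest Borda score (383).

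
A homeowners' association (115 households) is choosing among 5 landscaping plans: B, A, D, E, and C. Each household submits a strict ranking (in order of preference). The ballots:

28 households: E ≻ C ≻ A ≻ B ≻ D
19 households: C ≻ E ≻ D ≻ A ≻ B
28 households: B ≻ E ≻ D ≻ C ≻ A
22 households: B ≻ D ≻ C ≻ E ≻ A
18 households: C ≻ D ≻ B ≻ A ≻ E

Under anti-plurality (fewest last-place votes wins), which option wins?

C

Last-place votes: B 19, A 50, D 28, E 18, C 0.
C is ranked last by the fewest voters, so C wins.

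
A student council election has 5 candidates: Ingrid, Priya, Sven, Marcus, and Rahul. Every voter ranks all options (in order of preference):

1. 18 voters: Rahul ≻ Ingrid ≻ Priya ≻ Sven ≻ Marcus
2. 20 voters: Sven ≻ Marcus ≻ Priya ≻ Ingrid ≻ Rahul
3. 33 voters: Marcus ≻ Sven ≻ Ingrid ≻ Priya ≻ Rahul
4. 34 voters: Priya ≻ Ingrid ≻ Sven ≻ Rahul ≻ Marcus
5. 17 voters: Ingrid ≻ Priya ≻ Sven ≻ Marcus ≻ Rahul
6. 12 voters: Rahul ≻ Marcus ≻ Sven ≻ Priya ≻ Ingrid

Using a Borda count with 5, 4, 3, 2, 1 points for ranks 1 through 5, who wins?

Ingrid: 18·4 + 20·2 + 33·3 + 34·4 + 17·5 + 12·1 = 444
Priya: 18·3 + 20·3 + 33·2 + 34·5 + 17·4 + 12·2 = 442
Sven: 18·2 + 20·5 + 33·4 + 34·3 + 17·3 + 12·3 = 457
Marcus: 18·1 + 20·4 + 33·5 + 34·1 + 17·2 + 12·4 = 379
Rahul: 18·5 + 20·1 + 33·1 + 34·2 + 17·1 + 12·5 = 288
Sven has the highest Borda score (457).

Sven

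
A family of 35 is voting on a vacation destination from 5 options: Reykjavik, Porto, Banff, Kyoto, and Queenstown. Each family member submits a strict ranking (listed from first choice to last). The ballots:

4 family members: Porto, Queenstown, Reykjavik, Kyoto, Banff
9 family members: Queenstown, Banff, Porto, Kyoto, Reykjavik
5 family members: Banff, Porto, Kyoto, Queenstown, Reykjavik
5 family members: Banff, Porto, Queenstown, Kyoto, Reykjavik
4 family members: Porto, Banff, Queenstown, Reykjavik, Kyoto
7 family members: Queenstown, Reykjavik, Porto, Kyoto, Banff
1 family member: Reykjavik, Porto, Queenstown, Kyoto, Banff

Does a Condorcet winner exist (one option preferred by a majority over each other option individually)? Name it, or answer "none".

Checking pairwise contests:
Porto beats Reykjavik 27–8.
Banff beats Porto 19–16.
Queenstown beats Banff 21–14.
Porto beats Kyoto 35–0.
Porto beats Queenstown 19–16.
Every option loses at least one head-to-head, so there is no Condorcet winner.

none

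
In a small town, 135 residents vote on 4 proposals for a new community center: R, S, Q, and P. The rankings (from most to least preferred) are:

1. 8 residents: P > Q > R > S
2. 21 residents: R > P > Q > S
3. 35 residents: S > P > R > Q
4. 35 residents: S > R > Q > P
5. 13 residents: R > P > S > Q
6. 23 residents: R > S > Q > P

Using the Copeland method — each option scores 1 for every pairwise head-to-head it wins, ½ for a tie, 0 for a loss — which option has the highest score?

S

R: beats Q and P; loses to S → score 2.
S: beats R, Q, and P → score 3.
Q: loses to R, S, and P → score 0.
P: beats Q; loses to R and S → score 1.
S has the best pairwise record.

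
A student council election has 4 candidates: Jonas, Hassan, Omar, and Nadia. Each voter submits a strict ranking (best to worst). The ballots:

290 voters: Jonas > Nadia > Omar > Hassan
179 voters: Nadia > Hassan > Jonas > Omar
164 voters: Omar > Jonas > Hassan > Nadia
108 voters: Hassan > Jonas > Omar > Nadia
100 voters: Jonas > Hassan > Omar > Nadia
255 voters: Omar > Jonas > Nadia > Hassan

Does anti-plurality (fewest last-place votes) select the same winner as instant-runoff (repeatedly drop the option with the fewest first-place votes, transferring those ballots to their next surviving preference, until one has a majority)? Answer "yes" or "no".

yes

Anti-plurality — last-place votes: Jonas 0, Hassan 545, Omar 179, Nadia 372. Winner: Jonas.
Instant-runoff — R1 Jonas 390, Hassan 108, Omar 419, Nadia 179 (Hassan out); R2 Jonas 498, Omar 419, Nadia 179 (Nadia out); R3 Jonas 677, Omar 419 (Jonas winner). Winner: Jonas.
The two methods agree.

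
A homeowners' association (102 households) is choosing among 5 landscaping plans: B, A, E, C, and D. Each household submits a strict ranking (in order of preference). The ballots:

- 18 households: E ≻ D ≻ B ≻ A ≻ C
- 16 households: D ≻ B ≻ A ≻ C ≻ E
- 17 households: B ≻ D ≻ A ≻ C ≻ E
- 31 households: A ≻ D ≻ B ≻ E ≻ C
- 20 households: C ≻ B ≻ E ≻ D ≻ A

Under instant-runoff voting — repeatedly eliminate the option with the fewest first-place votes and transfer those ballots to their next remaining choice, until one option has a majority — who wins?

B

Round 1: B 17, A 31, E 18, C 20, D 16. Eliminate D.
Round 2: B 33, A 31, E 18, C 20. Eliminate E.
Round 3: B 51, A 31, C 20. Eliminate C.
Round 4: B 71, A 31. B has a majority.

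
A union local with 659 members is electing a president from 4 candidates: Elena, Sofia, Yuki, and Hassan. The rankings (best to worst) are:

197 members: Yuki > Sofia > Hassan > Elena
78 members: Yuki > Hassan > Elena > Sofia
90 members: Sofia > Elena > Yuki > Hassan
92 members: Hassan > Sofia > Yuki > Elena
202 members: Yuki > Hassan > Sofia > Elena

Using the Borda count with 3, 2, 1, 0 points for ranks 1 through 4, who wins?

Elena: 197·0 + 78·1 + 90·2 + 92·0 + 202·0 = 258
Sofia: 197·2 + 78·0 + 90·3 + 92·2 + 202·1 = 1050
Yuki: 197·3 + 78·3 + 90·1 + 92·1 + 202·3 = 1613
Hassan: 197·1 + 78·2 + 90·0 + 92·3 + 202·2 = 1033
Yuki has the highest Borda score (1613).

Yuki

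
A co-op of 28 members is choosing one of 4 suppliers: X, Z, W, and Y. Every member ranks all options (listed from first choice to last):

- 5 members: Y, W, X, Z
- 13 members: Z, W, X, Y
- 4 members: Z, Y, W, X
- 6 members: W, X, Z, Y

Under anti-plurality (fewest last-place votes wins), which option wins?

W

Last-place votes: X 4, Z 5, W 0, Y 19.
W is ranked last by the fewest voters, so W wins.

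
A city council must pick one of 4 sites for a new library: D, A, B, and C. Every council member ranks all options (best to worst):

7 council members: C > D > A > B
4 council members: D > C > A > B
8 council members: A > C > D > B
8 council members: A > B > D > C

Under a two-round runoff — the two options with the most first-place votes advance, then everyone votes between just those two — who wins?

Round 1 first-place votes: D 4, A 16, B 0, C 7.
A and C advance.
Runoff: A is preferred to C by 16 voters; C by 11.
A wins the runoff.

A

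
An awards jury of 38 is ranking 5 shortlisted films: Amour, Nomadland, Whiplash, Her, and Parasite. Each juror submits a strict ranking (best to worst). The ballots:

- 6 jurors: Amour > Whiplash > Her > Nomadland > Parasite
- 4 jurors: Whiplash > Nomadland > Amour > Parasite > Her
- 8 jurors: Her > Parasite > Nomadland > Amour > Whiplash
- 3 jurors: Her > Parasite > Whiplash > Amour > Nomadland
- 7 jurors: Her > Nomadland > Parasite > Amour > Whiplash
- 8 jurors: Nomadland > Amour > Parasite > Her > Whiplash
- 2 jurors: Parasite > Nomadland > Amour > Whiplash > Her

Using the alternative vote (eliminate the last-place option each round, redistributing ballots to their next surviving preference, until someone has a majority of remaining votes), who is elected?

Her

Round 1: Amour 6, Nomadland 8, Whiplash 4, Her 18, Parasite 2. Eliminate Parasite.
Round 2: Amour 6, Nomadland 10, Whiplash 4, Her 18. Eliminate Whiplash.
Round 3: Amour 6, Nomadland 14, Her 18. Eliminate Amour.
Round 4: Nomadland 14, Her 24. Her has a majority.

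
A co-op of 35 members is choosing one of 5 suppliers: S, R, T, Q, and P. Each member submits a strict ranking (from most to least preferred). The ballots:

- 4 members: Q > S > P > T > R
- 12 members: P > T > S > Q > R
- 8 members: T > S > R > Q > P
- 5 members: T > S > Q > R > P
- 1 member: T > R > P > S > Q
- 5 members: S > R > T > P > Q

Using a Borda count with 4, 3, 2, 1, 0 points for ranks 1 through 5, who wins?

S: 4·3 + 12·2 + 8·3 + 5·3 + 1·1 + 5·4 = 96
R: 4·0 + 12·0 + 8·2 + 5·1 + 1·3 + 5·3 = 39
T: 4·1 + 12·3 + 8·4 + 5·4 + 1·4 + 5·2 = 106
Q: 4·4 + 12·1 + 8·1 + 5·2 + 1·0 + 5·0 = 46
P: 4·2 + 12·4 + 8·0 + 5·0 + 1·2 + 5·1 = 63
T has the highest Borda score (106).

T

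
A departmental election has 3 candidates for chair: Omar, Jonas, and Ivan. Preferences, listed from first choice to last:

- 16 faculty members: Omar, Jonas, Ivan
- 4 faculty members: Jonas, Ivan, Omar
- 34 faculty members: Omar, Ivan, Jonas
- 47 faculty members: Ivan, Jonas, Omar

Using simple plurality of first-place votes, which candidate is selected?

First-place votes: Omar 50, Jonas 4, Ivan 47.
Omar has the most first-place votes.

Omar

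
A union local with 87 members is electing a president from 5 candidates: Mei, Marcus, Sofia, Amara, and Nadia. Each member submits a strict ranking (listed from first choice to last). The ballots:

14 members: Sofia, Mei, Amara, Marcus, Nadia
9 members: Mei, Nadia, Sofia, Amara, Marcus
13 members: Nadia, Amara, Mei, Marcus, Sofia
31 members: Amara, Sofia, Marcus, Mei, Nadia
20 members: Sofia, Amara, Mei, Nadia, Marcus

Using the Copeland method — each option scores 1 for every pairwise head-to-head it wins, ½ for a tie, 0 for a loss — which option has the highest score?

Mei: beats Marcus and Nadia; loses to Sofia and Amara → score 2.
Marcus: beats Nadia; loses to Mei, Sofia, and Amara → score 1.
Sofia: beats Mei, Marcus, and Nadia; loses to Amara → score 3.
Amara: beats Mei, Marcus, Sofia, and Nadia → score 4.
Nadia: loses to Mei, Marcus, Sofia, and Amara → score 0.
Amara has the best pairwise record.

Amara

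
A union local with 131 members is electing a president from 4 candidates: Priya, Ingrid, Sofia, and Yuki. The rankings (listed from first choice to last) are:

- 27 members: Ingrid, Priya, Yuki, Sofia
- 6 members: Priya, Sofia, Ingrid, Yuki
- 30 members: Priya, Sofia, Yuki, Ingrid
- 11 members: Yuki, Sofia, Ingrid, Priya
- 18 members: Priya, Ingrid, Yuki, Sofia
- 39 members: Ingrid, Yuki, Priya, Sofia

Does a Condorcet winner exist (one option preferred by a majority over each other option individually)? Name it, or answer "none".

Ingrid

Ingrid vs Priya: 77–54 for Ingrid.
Ingrid vs Sofia: 84–47 for Ingrid.
Ingrid vs Yuki: 90–41 for Ingrid.
Ingrid beats every other option head-to-head.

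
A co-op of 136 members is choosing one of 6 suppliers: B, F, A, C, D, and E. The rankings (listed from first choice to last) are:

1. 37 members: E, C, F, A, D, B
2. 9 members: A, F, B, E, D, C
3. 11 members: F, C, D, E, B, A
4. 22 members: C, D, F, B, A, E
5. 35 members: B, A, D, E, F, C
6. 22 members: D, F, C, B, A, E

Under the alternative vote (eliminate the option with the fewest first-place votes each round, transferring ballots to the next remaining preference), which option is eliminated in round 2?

Round 1: B 35, F 11, A 9, C 22, D 22, E 37. Eliminate A.
Round 2: B 35, F 20, C 22, D 22, E 37. Eliminate F.

F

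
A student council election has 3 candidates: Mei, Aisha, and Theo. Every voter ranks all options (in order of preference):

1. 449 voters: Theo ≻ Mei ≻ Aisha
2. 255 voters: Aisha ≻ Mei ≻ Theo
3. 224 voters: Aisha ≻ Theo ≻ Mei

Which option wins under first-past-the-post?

Aisha

First-place votes: Mei 0, Aisha 479, Theo 449.
Aisha has the most first-place votes.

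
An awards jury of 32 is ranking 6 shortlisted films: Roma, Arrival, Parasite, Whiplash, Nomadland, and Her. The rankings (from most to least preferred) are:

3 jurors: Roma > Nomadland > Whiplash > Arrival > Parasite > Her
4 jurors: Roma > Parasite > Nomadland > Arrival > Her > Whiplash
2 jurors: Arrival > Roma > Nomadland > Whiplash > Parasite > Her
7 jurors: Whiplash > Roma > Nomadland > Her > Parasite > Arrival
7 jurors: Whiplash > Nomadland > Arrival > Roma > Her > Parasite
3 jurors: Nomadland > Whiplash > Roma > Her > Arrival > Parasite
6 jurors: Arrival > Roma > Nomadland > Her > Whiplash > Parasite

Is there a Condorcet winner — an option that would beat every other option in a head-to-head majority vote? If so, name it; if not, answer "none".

none

Checking pairwise contests:
Whiplash beats Roma 17–15.
Roma beats Arrival 17–15.
Roma beats Parasite 32–0.
Nomadland beats Whiplash 18–14.
Roma beats Nomadland 22–10.
Roma beats Her 32–0.
Every option loses at least one head-to-head, so there is no Condorcet winner.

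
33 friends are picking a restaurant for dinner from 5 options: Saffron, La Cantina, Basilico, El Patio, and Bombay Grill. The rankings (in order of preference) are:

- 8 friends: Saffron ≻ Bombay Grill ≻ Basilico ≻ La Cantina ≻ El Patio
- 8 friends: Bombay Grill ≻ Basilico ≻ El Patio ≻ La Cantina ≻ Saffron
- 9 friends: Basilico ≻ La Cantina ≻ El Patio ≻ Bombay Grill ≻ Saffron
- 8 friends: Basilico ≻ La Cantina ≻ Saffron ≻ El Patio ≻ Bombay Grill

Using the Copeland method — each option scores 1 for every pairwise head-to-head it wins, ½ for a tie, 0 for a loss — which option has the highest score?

Basilico

Saffron: loses to La Cantina, Basilico, El Patio, and Bombay Grill → score 0.
La Cantina: beats Saffron, El Patio, and Bombay Grill; loses to Basilico → score 3.
Basilico: beats Saffron, La Cantina, El Patio, and Bombay Grill → score 4.
El Patio: beats Saffron and Bombay Grill; loses to La Cantina and Basilico → score 2.
Bombay Grill: beats Saffron; loses to La Cantina, Basilico, and El Patio → score 1.
Basilico has the best pairwise record.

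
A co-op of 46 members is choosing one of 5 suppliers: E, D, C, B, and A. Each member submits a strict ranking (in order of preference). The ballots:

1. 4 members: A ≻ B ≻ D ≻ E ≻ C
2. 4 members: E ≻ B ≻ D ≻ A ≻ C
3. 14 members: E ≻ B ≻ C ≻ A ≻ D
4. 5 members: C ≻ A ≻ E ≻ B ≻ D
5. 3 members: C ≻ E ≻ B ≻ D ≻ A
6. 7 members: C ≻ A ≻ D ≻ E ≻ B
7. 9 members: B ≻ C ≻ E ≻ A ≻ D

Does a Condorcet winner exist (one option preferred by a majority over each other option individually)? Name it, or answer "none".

none

Checking pairwise contests:
C beats E 24–22.
E beats D 35–11.
B beats C 31–15.
E beats B 33–13.
E beats A 30–16.
Every option loses at least one head-to-head, so there is no Condorcet winner.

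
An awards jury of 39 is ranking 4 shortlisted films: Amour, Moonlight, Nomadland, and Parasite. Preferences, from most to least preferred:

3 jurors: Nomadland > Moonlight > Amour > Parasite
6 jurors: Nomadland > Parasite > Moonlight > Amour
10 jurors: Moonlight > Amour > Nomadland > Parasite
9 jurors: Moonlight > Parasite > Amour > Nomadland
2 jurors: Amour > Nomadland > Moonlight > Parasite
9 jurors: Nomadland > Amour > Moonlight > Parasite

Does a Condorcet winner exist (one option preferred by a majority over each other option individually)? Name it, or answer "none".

none

Checking pairwise contests:
Moonlight beats Amour 28–11.
Nomadland beats Moonlight 20–19.
Amour beats Nomadland 21–18.
Amour beats Parasite 24–15.
Every option loses at least one head-to-head, so there is no Condorcet winner.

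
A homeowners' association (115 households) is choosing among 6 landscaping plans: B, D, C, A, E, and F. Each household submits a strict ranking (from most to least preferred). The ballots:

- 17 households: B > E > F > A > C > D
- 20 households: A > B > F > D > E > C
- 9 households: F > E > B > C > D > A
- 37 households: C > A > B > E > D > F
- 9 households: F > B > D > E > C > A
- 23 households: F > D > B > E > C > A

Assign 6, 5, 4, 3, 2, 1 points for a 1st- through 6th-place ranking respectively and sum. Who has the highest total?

B

B: 17·6 + 20·5 + 9·4 + 37·4 + 9·5 + 23·4 = 523
D: 17·1 + 20·3 + 9·2 + 37·2 + 9·4 + 23·5 = 320
C: 17·2 + 20·1 + 9·3 + 37·6 + 9·2 + 23·2 = 367
A: 17·3 + 20·6 + 9·1 + 37·5 + 9·1 + 23·1 = 397
E: 17·5 + 20·2 + 9·5 + 37·3 + 9·3 + 23·3 = 377
F: 17·4 + 20·4 + 9·6 + 37·1 + 9·6 + 23·6 = 431
B has the highest Borda score (523).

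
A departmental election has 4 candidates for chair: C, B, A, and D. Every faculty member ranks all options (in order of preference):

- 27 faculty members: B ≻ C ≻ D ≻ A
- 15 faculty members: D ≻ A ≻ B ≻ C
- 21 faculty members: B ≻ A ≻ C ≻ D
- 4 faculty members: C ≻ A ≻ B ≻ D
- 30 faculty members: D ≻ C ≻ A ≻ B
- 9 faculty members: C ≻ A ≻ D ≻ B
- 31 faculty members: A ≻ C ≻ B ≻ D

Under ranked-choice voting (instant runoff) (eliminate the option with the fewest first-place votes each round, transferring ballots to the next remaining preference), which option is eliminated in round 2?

A

Round 1: C 13, B 48, A 31, D 45. Eliminate C.
Round 2: B 48, A 44, D 45. Eliminate A.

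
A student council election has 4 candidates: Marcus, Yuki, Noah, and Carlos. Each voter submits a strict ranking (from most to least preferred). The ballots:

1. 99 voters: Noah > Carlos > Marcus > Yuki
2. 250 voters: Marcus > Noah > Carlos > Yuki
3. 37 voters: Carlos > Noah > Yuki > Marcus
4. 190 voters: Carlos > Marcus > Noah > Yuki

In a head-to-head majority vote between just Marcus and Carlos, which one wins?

Voters preferring Marcus to Carlos: 250; preferring Carlos to Marcus: 326.
Carlos wins the head-to-head.

Carlos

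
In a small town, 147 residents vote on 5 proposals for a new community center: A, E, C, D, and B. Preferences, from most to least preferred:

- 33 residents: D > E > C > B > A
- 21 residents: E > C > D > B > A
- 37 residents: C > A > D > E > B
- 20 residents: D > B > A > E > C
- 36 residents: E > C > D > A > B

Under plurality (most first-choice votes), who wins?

E

First-place votes: A 0, E 57, C 37, D 53, B 0.
E has the most first-place votes.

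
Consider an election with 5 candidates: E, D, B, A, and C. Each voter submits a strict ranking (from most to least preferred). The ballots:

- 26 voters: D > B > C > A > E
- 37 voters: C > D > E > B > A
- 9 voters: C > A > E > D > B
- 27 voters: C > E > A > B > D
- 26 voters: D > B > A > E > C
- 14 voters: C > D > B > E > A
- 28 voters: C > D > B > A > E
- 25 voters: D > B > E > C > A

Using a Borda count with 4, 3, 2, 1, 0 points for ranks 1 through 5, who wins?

E: 26·0 + 37·2 + 9·2 + 27·3 + 26·1 + 14·1 + 28·0 + 25·2 = 263
D: 26·4 + 37·3 + 9·1 + 27·0 + 26·4 + 14·3 + 28·3 + 25·4 = 554
B: 26·3 + 37·1 + 9·0 + 27·1 + 26·3 + 14·2 + 28·2 + 25·3 = 379
A: 26·1 + 37·0 + 9·3 + 27·2 + 26·2 + 14·0 + 28·1 + 25·0 = 187
C: 26·2 + 37·4 + 9·4 + 27·4 + 26·0 + 14·4 + 28·4 + 25·1 = 537
D has the highest Borda score (554).

D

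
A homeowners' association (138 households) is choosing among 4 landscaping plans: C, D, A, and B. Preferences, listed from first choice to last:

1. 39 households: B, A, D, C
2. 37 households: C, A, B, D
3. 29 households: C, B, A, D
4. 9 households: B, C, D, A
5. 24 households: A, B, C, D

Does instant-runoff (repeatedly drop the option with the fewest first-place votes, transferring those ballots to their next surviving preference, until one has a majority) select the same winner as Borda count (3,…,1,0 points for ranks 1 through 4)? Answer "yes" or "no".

Instant-runoff — R1 C 66, D 0, A 24, B 48 (D out); R2 C 66, A 24, B 48 (A out); R3 C 66, B 72 (B winner). Winner: B.
Borda — scores: C 240, D 48, A 253, B 287. Winner: B.
The two methods agree.

yes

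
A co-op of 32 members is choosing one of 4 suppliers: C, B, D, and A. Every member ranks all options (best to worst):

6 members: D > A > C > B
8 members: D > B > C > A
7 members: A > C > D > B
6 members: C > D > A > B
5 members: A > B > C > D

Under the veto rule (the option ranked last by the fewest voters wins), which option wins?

C

Last-place votes: C 0, B 19, D 5, A 8.
C is ranked last by the fewest voters, so C wins.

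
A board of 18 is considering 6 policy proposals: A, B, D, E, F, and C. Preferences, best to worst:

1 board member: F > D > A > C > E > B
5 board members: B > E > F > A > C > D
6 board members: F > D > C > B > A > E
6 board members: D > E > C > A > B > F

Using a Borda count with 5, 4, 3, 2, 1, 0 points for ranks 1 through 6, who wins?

D

A: 1·3 + 5·2 + 6·1 + 6·2 = 31
B: 1·0 + 5·5 + 6·2 + 6·1 = 43
D: 1·4 + 5·0 + 6·4 + 6·5 = 58
E: 1·1 + 5·4 + 6·0 + 6·4 = 45
F: 1·5 + 5·3 + 6·5 + 6·0 = 50
C: 1·2 + 5·1 + 6·3 + 6·3 = 43
D has the highest Borda score (58).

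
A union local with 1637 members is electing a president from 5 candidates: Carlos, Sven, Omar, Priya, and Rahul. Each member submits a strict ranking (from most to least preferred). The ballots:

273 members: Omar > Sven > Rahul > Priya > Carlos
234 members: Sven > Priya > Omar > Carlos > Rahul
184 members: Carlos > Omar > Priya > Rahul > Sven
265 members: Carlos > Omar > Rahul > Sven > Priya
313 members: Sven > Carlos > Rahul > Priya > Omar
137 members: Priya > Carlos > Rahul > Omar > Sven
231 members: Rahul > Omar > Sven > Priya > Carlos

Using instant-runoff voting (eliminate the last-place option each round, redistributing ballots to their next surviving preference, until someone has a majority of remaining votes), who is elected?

Sven

Round 1: Carlos 449, Sven 547, Omar 273, Priya 137, Rahul 231. Eliminate Priya.
Round 2: Carlos 586, Sven 547, Omar 273, Rahul 231. Eliminate Rahul.
Round 3: Carlos 586, Sven 547, Omar 504. Eliminate Omar.
Round 4: Carlos 586, Sven 1051. Sven has a majority.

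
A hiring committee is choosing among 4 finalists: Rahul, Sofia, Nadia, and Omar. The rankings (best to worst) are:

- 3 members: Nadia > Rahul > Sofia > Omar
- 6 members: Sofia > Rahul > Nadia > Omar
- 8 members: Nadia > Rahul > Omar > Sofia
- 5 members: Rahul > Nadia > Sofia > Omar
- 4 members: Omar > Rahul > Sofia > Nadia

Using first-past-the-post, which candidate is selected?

Nadia

First-place votes: Rahul 5, Sofia 6, Nadia 11, Omar 4.
Nadia has the most first-place votes.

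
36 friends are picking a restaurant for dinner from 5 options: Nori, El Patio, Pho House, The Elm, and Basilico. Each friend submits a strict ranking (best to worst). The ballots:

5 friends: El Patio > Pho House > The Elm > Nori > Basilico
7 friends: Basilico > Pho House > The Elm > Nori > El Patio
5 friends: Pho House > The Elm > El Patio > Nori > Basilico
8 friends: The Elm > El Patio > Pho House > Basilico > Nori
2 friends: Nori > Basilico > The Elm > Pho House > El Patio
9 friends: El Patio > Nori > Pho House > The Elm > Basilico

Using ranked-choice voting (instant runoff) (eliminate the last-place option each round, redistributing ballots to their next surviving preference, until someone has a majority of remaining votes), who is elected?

Round 1: Nori 2, El Patio 14, Pho House 5, The Elm 8, Basilico 7. Eliminate Nori.
Round 2: El Patio 14, Pho House 5, The Elm 8, Basilico 9. Eliminate Pho House.
Round 3: El Patio 14, The Elm 13, Basilico 9. Eliminate Basilico.
Round 4: El Patio 14, The Elm 22. The Elm has a majority.

The Elm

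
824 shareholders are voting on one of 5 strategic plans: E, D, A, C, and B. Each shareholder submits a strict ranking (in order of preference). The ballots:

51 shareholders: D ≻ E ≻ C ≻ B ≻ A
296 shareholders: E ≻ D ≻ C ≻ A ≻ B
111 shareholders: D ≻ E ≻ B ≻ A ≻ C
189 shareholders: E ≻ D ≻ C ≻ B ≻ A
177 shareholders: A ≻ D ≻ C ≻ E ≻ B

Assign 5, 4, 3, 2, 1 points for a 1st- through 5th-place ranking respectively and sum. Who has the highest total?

D

E: 51·4 + 296·5 + 111·4 + 189·5 + 177·2 = 3427
D: 51·5 + 296·4 + 111·5 + 189·4 + 177·4 = 3458
A: 51·1 + 296·2 + 111·2 + 189·1 + 177·5 = 1939
C: 51·3 + 296·3 + 111·1 + 189·3 + 177·3 = 2250
B: 51·2 + 296·1 + 111·3 + 189·2 + 177·1 = 1286
D has the highest Borda score (3458).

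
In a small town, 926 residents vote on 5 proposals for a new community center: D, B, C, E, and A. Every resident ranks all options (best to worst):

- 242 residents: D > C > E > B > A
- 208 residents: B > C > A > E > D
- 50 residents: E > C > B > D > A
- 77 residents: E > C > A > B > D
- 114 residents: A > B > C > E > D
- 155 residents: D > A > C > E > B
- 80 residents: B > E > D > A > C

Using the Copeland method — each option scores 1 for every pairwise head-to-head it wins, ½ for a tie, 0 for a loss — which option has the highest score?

C

D: beats C and A; loses to B and E → score 2.
B: beats D and A; loses to C and E → score 2.
C: beats B, E, and A; loses to D → score 3.
E: beats D and B; loses to C and A → score 2.
A: beats E; loses to D, B, and C → score 1.
C has the best pairwise record.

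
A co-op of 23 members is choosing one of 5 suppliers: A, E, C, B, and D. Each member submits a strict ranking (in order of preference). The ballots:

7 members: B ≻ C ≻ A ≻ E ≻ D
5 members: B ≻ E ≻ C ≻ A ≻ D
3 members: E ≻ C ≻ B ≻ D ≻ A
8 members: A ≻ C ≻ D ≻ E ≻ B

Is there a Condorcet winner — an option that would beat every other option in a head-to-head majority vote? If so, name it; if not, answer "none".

B vs A: 15–8 for B.
B vs E: 12–11 for B.
B vs C: 12–11 for B.
B vs D: 15–8 for B.
B beats every other option head-to-head.

B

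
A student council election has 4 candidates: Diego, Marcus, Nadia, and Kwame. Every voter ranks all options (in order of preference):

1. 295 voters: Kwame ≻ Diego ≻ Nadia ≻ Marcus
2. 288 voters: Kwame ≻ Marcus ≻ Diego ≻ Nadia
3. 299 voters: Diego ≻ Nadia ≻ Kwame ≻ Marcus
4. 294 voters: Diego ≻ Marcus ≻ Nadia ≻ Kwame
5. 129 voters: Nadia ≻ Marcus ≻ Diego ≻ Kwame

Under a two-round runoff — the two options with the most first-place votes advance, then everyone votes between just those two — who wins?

Diego

Round 1 first-place votes: Diego 593, Marcus 0, Nadia 129, Kwame 583.
Diego and Kwame advance.
Runoff: Diego is preferred to Kwame by 722 voters; Kwame by 583.
Diego wins the runoff.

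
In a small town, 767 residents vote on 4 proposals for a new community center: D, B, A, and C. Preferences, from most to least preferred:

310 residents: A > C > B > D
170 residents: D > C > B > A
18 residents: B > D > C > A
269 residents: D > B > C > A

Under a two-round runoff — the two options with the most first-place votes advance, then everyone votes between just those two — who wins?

Round 1 first-place votes: D 439, B 18, A 310, C 0.
D and A advance.
Runoff: D is preferred to A by 457 voters; A by 310.
D wins the runoff.

D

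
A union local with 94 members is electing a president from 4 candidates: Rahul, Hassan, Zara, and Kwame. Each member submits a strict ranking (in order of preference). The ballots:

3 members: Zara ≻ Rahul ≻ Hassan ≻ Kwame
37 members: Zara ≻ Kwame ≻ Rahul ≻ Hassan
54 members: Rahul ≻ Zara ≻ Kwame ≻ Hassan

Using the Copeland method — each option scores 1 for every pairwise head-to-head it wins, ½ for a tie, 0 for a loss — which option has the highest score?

Rahul: beats Hassan, Zara, and Kwame → score 3.
Hassan: loses to Rahul, Zara, and Kwame → score 0.
Zara: beats Hassan and Kwame; loses to Rahul → score 2.
Kwame: beats Hassan; loses to Rahul and Zara → score 1.
Rahul has the best pairwise record.

Rahul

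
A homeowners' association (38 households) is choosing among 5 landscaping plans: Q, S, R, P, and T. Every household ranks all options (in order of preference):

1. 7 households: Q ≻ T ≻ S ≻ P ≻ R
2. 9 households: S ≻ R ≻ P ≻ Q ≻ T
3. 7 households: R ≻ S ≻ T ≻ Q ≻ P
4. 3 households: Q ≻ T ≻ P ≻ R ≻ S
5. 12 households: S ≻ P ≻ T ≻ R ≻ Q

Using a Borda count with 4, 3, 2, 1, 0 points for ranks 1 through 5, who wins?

S

Q: 7·4 + 9·1 + 7·1 + 3·4 + 12·0 = 56
S: 7·2 + 9·4 + 7·3 + 3·0 + 12·4 = 119
R: 7·0 + 9·3 + 7·4 + 3·1 + 12·1 = 70
P: 7·1 + 9·2 + 7·0 + 3·2 + 12·3 = 67
T: 7·3 + 9·0 + 7·2 + 3·3 + 12·2 = 68
S has the highest Borda score (119).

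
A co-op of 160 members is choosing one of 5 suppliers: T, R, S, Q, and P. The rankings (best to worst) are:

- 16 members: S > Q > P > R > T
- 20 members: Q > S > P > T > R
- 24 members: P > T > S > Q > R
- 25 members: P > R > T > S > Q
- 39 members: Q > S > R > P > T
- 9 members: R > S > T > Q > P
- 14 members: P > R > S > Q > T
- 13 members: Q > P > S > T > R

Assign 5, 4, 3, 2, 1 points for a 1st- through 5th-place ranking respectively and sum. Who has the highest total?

T: 16·1 + 20·2 + 24·4 + 25·3 + 39·1 + 9·3 + 14·1 + 13·2 = 333
R: 16·2 + 20·1 + 24·1 + 25·4 + 39·3 + 9·5 + 14·4 + 13·1 = 407
S: 16·5 + 20·4 + 24·3 + 25·2 + 39·4 + 9·4 + 14·3 + 13·3 = 555
Q: 16·4 + 20·5 + 24·2 + 25·1 + 39·5 + 9·2 + 14·2 + 13·5 = 543
P: 16·3 + 20·3 + 24·5 + 25·5 + 39·2 + 9·1 + 14·5 + 13·4 = 562
P has the highest Borda score (562).

P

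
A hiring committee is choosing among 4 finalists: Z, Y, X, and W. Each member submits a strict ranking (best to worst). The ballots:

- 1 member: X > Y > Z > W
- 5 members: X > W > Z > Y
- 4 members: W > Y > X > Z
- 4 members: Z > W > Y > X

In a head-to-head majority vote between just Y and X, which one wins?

Voters preferring Y to X: 8; preferring X to Y: 6.
Y wins the head-to-head.

Y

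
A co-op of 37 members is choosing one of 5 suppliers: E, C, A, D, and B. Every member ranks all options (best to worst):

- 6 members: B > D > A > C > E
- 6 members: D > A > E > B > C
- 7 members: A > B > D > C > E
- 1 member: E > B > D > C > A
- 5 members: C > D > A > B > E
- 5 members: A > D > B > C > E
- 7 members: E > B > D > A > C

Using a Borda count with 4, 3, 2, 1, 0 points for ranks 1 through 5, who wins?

D

E: 6·0 + 6·2 + 7·0 + 1·4 + 5·0 + 5·0 + 7·4 = 44
C: 6·1 + 6·0 + 7·1 + 1·1 + 5·4 + 5·1 + 7·0 = 39
A: 6·2 + 6·3 + 7·4 + 1·0 + 5·2 + 5·4 + 7·1 = 95
D: 6·3 + 6·4 + 7·2 + 1·2 + 5·3 + 5·3 + 7·2 = 102
B: 6·4 + 6·1 + 7·3 + 1·3 + 5·1 + 5·2 + 7·3 = 90
D has the highest Borda score (102).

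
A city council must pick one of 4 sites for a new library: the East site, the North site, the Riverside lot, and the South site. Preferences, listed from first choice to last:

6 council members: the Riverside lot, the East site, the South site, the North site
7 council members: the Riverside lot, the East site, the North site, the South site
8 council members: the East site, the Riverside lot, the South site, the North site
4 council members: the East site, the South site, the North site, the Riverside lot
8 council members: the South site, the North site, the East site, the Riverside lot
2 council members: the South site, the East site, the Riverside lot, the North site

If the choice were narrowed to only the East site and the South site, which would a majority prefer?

Voters preferring the East site to the South site: 25; preferring the South site to the East site: 10.
the East site wins the head-to-head.

the East site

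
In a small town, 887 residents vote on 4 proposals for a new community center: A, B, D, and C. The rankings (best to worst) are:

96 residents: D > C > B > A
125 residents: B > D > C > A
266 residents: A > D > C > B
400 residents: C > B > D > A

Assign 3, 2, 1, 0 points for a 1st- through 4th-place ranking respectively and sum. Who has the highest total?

C

A: 96·0 + 125·0 + 266·3 + 400·0 = 798
B: 96·1 + 125·3 + 266·0 + 400·2 = 1271
D: 96·3 + 125·2 + 266·2 + 400·1 = 1470
C: 96·2 + 125·1 + 266·1 + 400·3 = 1783
C has the highest Borda score (1783).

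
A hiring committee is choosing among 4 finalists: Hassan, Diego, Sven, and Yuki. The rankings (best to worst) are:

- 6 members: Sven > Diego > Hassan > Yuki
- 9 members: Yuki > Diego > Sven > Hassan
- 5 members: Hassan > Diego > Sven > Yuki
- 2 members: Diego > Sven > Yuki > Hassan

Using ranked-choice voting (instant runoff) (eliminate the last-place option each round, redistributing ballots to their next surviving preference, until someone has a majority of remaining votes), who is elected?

Sven

Round 1: Hassan 5, Diego 2, Sven 6, Yuki 9. Eliminate Diego.
Round 2: Hassan 5, Sven 8, Yuki 9. Eliminate Hassan.
Round 3: Sven 13, Yuki 9. Sven has a majority.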